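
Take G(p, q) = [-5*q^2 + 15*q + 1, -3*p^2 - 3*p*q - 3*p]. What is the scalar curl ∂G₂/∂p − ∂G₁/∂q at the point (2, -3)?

-51

∂G₂/∂p = -6*p - 3*q - 3
∂G₁/∂q = -10*q + 15
Scalar curl = -6*p + 7*q - 18
At (2, -3): -51.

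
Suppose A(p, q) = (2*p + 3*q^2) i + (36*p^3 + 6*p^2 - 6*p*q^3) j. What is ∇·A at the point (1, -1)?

∂A₁/∂p = 2
∂A₂/∂q = -18*p*q^2
∇·A = -18*p*q^2 + 2
At (1, -1): -16.

-16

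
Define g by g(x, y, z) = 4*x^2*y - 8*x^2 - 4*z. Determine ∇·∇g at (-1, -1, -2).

∂²g/∂x² = 8*(y - 2)
∂²g/∂y² = 0
∂²g/∂z² = 0
∇²g = 8*y - 16
At (-1, -1, -2): -24.

-24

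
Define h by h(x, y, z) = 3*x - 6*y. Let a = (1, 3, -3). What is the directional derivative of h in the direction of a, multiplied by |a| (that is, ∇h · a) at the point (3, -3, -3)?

∂h/∂x = 3
∂h/∂y = -6
∂h/∂z = 0
∇h at (3, -3, -3) = (3, -6, 0)
∇h · a = (3)(1) + (-6)(3) + (0)(-3) = -15

-15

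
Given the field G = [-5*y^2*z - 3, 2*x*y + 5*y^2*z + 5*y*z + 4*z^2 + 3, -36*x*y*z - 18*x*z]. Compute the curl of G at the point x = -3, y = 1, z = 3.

(∇×G)₁ = ∂G₃/∂y − ∂G₂/∂z = -36*x*z - 5*y^2 - 5*y - 8*z
(∇×G)₂ = ∂G₁/∂z − ∂G₃/∂x = -5*y^2 + 36*y*z + 18*z
(∇×G)₃ = ∂G₂/∂x − ∂G₁/∂y = 10*y*z + 2*y
∇×G = (-36*x*z - 5*y^2 - 5*y - 8*z, -5*y^2 + 36*y*z + 18*z, 10*y*z + 2*y)
At (-3, 1, 3): (290, 157, 32).

(290, 157, 32)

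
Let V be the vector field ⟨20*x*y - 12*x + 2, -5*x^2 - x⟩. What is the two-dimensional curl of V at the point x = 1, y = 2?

∂V₂/∂x = -10*x - 1
∂V₁/∂y = 20*x
Scalar curl = -30*x - 1
At (1, 2): -31.

-31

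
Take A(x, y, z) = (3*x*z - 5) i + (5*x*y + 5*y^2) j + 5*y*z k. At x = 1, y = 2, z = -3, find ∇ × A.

(∇×A)₁ = ∂A₃/∂y − ∂A₂/∂z = 5*z
(∇×A)₂ = ∂A₁/∂z − ∂A₃/∂x = 3*x
(∇×A)₃ = ∂A₂/∂x − ∂A₁/∂y = 5*y
∇×A = (5*z, 3*x, 5*y)
At (1, 2, -3): (-15, 3, 10).

(-15, 3, 10)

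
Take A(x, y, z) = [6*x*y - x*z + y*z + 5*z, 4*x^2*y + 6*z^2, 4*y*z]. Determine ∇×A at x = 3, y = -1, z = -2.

(16, 1, -40)

(∇×A)₁ = ∂A₃/∂y − ∂A₂/∂z = -8*z
(∇×A)₂ = ∂A₁/∂z − ∂A₃/∂x = -x + y + 5
(∇×A)₃ = ∂A₂/∂x − ∂A₁/∂y = 8*x*y - 6*x - z
∇×A = (-8*z, -x + y + 5, 8*x*y - 6*x - z)
At (3, -1, -2): (16, 1, -40).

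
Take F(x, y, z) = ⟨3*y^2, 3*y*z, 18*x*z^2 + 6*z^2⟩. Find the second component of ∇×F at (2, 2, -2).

-72

(∇×F)_2 = ∂F₁/∂z − ∂F₃/∂x
= 0 − (18*z^2)
= -18*z^2
At (2, 2, -2): -72.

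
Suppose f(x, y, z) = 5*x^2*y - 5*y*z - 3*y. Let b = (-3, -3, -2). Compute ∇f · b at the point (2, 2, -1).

∂f/∂x = 10*x*y
∂f/∂y = 5*x^2 - 5*z - 3
∂f/∂z = -5*y
∇f at (2, 2, -1) = (40, 22, -10)
∇f · b = (40)(-3) + (22)(-3) + (-10)(-2) = -166

-166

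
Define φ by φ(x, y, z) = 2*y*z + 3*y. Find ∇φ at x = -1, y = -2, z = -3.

∂φ/∂x = 0
∂φ/∂y = 2*z + 3
∂φ/∂z = 2*y
∇φ = (0, 2*z + 3, 2*y)
At (-1, -2, -3): (0, -3, -4).

(0, -3, -4)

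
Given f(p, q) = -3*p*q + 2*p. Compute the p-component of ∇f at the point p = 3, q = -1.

5

(∇f)_1 = ∂f/∂p = -3*q + 2
At (3, -1): 5.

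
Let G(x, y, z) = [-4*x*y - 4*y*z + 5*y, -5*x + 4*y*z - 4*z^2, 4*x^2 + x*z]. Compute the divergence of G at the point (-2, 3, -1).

∂G₁/∂x = -4*y
∂G₂/∂y = 4*z
∂G₃/∂z = x
∇·G = x - 4*y + 4*z
At (-2, 3, -1): -18.

-18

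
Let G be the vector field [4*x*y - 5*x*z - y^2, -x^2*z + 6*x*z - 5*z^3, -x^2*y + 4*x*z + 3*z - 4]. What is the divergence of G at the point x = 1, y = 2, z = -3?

∂G₁/∂x = 4*y - 5*z
∂G₂/∂y = 0
∂G₃/∂z = 4*x + 3
∇·G = 4*x + 4*y - 5*z + 3
At (1, 2, -3): 30.

30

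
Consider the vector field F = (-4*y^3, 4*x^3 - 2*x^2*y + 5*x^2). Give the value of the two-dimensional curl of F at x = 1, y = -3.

∂F₂/∂x = 12*x^2 - 4*x*y + 10*x
∂F₁/∂y = -12*y^2
Scalar curl = 12*x^2 - 4*x*y + 10*x + 12*y^2
At (1, -3): 142.

142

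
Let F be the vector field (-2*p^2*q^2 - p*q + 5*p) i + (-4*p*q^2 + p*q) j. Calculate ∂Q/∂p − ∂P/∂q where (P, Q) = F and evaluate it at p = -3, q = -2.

-93

∂F₂/∂p = -4*q^2 + q
∂F₁/∂q = -4*p^2*q - p
Scalar curl = 4*p^2*q + p - 4*q^2 + q
At (-3, -2): -93.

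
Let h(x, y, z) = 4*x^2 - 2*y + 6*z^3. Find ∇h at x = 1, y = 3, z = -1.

∂h/∂x = 8*x
∂h/∂y = -2
∂h/∂z = 18*z^2
∇h = (8*x, -2, 18*z^2)
At (1, 3, -1): (8, -2, 18).

(8, -2, 18)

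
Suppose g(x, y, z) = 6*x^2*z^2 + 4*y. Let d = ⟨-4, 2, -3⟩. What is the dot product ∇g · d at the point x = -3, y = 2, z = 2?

-64

∂g/∂x = 12*x*z^2
∂g/∂y = 4
∂g/∂z = 12*x^2*z
∇g at (-3, 2, 2) = (-144, 4, 216)
∇g · d = (-144)(-4) + (4)(2) + (216)(-3) = -64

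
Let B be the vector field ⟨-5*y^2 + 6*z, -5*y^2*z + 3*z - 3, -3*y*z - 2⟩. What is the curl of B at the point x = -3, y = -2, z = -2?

(∇×B)₁ = ∂B₃/∂y − ∂B₂/∂z = 5*y^2 - 3*z - 3
(∇×B)₂ = ∂B₁/∂z − ∂B₃/∂x = 6
(∇×B)₃ = ∂B₂/∂x − ∂B₁/∂y = 10*y
∇×B = (5*y^2 - 3*z - 3, 6, 10*y)
At (-3, -2, -2): (23, 6, -20).

(23, 6, -20)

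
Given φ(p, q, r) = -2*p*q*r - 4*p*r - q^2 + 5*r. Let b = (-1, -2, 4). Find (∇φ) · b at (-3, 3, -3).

∂φ/∂p = -2*q*r - 4*r
∂φ/∂q = -2*p*r - 2*q
∂φ/∂r = -2*p*q - 4*p + 5
∇φ at (-3, 3, -3) = (30, -24, 35)
∇φ · b = (30)(-1) + (-24)(-2) + (35)(4) = 158

158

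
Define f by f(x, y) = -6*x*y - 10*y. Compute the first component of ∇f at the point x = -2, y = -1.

(∇f)_1 = ∂f/∂x = -6*y
At (-2, -1): 6.

6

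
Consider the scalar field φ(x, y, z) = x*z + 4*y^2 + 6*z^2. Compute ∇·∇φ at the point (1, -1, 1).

∂²φ/∂x² = 0
∂²φ/∂y² = 8
∂²φ/∂z² = 12
∇²φ = 20
At (1, -1, 1): 20.

20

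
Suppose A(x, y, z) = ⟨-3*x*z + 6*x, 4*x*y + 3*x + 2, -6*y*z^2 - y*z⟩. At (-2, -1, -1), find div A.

∂A₁/∂x = -3*z + 6
∂A₂/∂y = 4*x
∂A₃/∂z = -12*y*z - y
∇·A = 4*x - 12*y*z - y - 3*z + 6
At (-2, -1, -1): -10.

-10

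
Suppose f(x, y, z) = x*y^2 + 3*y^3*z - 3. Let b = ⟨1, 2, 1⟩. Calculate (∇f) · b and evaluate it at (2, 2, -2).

-100

∂f/∂x = y^2
∂f/∂y = 2*x*y + 9*y^2*z
∂f/∂z = 3*y^3
∇f at (2, 2, -2) = (4, -64, 24)
∇f · b = (4)(1) + (-64)(2) + (24)(1) = -100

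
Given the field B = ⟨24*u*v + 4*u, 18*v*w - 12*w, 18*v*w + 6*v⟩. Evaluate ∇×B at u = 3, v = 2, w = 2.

(∇×B)₁ = ∂B₃/∂v − ∂B₂/∂w = -18*v + 18*w + 18
(∇×B)₂ = ∂B₁/∂w − ∂B₃/∂u = 0
(∇×B)₃ = ∂B₂/∂u − ∂B₁/∂v = -24*u
∇×B = (-18*v + 18*w + 18, 0, -24*u)
At (3, 2, 2): (18, 0, -72).

(18, 0, -72)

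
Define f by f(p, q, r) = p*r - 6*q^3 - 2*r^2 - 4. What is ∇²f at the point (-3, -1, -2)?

∂²f/∂p² = 0
∂²f/∂q² = -36*q
∂²f/∂r² = -4
∇²f = -36*q - 4
At (-3, -1, -2): 32.

32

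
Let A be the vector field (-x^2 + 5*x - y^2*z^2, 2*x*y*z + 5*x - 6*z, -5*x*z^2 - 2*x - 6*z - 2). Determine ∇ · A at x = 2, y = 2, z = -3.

∂A₁/∂x = -2*x + 5
∂A₂/∂y = 2*x*z
∂A₃/∂z = -10*x*z - 6
∇·A = -8*x*z - 2*x - 1
At (2, 2, -3): 43.

43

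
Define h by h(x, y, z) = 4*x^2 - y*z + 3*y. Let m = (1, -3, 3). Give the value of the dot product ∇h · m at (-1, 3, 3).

∂h/∂x = 8*x
∂h/∂y = -z + 3
∂h/∂z = -y
∇h at (-1, 3, 3) = (-8, 0, -3)
∇h · m = (-8)(1) + (0)(-3) + (-3)(3) = -17

-17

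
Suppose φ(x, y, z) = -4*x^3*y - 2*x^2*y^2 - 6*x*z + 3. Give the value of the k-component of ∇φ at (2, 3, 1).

(∇φ)_3 = ∂φ/∂z = -6*x
At (2, 3, 1): -12.

-12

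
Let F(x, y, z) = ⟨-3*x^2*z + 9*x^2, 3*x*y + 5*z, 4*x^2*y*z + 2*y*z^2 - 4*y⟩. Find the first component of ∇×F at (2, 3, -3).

-39

(∇×F)_1 = ∂F₃/∂y − ∂F₂/∂z
= 4*x^2*z + 2*z^2 - 4 − (5)
= 4*x^2*z + 2*z^2 - 9
At (2, 3, -3): -39.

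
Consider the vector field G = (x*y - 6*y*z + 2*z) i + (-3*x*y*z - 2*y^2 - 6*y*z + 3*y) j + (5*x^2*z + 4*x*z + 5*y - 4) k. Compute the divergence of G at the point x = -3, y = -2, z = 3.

51

∂G₁/∂x = y
∂G₂/∂y = -3*x*z - 4*y - 6*z + 3
∂G₃/∂z = 5*x^2 + 4*x
∇·G = 5*x^2 - 3*x*z + 4*x - 3*y - 6*z + 3
At (-3, -2, 3): 51.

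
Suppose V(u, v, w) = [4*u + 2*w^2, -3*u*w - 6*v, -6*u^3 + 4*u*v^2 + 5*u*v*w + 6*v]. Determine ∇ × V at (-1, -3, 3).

(12, 39, -9)

(∇×V)₁ = ∂V₃/∂v − ∂V₂/∂w = 8*u*v + 5*u*w + 3*u + 6
(∇×V)₂ = ∂V₁/∂w − ∂V₃/∂u = 18*u^2 - 4*v^2 - 5*v*w + 4*w
(∇×V)₃ = ∂V₂/∂u − ∂V₁/∂v = -3*w
∇×V = (8*u*v + 5*u*w + 3*u + 6, 18*u^2 - 4*v^2 - 5*v*w + 4*w, -3*w)
At (-1, -3, 3): (12, 39, -9).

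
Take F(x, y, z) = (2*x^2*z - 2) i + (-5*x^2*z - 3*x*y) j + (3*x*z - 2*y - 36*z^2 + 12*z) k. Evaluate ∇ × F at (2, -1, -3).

(18, 17, 63)

(∇×F)₁ = ∂F₃/∂y − ∂F₂/∂z = 5*x^2 - 2
(∇×F)₂ = ∂F₁/∂z − ∂F₃/∂x = 2*x^2 - 3*z
(∇×F)₃ = ∂F₂/∂x − ∂F₁/∂y = -10*x*z - 3*y
∇×F = (5*x^2 - 2, 2*x^2 - 3*z, -10*x*z - 3*y)
At (2, -1, -3): (18, 17, 63).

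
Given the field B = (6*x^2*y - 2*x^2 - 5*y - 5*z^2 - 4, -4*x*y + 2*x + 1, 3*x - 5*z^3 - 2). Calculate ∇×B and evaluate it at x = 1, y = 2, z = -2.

(∇×B)₁ = ∂B₃/∂y − ∂B₂/∂z = 0
(∇×B)₂ = ∂B₁/∂z − ∂B₃/∂x = -10*z - 3
(∇×B)₃ = ∂B₂/∂x − ∂B₁/∂y = -6*x^2 - 4*y + 7
∇×B = (0, -10*z - 3, -6*x^2 - 4*y + 7)
At (1, 2, -2): (0, 17, -7).

(0, 17, -7)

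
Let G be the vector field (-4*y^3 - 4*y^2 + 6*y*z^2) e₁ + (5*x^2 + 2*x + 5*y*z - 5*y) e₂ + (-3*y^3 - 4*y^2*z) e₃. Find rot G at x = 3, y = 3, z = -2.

(∇×G)₁ = ∂G₃/∂y − ∂G₂/∂z = -9*y^2 - 8*y*z - 5*y
(∇×G)₂ = ∂G₁/∂z − ∂G₃/∂x = 12*y*z
(∇×G)₃ = ∂G₂/∂x − ∂G₁/∂y = 10*x + 12*y^2 + 8*y - 6*z^2 + 2
∇×G = (-9*y^2 - 8*y*z - 5*y, 12*y*z, 10*x + 12*y^2 + 8*y - 6*z^2 + 2)
At (3, 3, -2): (-48, -72, 140).

(-48, -72, 140)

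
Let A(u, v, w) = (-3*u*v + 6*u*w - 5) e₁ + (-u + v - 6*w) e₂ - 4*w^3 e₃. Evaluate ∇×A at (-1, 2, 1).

(6, -6, -4)

(∇×A)₁ = ∂A₃/∂v − ∂A₂/∂w = 6
(∇×A)₂ = ∂A₁/∂w − ∂A₃/∂u = 6*u
(∇×A)₃ = ∂A₂/∂u − ∂A₁/∂v = 3*u - 1
∇×A = (6, 6*u, 3*u - 1)
At (-1, 2, 1): (6, -6, -4).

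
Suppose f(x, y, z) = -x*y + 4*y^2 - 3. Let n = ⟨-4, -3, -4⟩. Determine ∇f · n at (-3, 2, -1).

-49

∂f/∂x = -y
∂f/∂y = -x + 8*y
∂f/∂z = 0
∇f at (-3, 2, -1) = (-2, 19, 0)
∇f · n = (-2)(-4) + (19)(-3) + (0)(-4) = -49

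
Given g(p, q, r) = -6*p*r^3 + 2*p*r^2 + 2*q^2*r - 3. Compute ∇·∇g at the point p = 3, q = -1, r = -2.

220

∂²g/∂p² = 0
∂²g/∂q² = 4*r
∂²g/∂r² = 4*p*(-9*r + 1)
∇²g = -36*p*r + 4*p + 4*r
At (3, -1, -2): 220.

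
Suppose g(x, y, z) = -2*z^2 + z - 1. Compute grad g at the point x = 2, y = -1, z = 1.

∂g/∂x = 0
∂g/∂y = 0
∂g/∂z = -4*z + 1
∇g = (0, 0, -4*z + 1)
At (2, -1, 1): (0, 0, -3).

(0, 0, -3)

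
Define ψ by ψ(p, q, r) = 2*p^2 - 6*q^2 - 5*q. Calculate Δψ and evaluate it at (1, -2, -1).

-8

∂²ψ/∂p² = 4
∂²ψ/∂q² = -12
∂²ψ/∂r² = 0
∇²ψ = -8
At (1, -2, -1): -8.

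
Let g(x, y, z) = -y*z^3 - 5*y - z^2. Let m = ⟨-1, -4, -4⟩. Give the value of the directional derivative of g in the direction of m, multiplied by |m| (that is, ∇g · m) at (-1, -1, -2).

-76

∂g/∂x = 0
∂g/∂y = -z^3 - 5
∂g/∂z = -3*y*z^2 - 2*z
∇g at (-1, -1, -2) = (0, 3, 16)
∇g · m = (0)(-1) + (3)(-4) + (16)(-4) = -76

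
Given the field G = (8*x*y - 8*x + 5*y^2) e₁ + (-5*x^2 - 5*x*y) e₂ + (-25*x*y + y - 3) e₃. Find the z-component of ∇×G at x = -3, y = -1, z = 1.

69

(∇×G)_3 = ∂G₂/∂x − ∂G₁/∂y
= -10*x - 5*y − (8*x + 10*y)
= -18*x - 15*y
At (-3, -1, 1): 69.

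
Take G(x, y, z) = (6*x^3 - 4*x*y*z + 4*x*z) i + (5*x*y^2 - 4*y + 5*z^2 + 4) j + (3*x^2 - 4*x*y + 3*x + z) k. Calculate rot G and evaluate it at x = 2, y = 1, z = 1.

(-18, -11, 13)

(∇×G)₁ = ∂G₃/∂y − ∂G₂/∂z = -4*x - 10*z
(∇×G)₂ = ∂G₁/∂z − ∂G₃/∂x = -4*x*y - 2*x + 4*y - 3
(∇×G)₃ = ∂G₂/∂x − ∂G₁/∂y = 4*x*z + 5*y^2
∇×G = (-4*x - 10*z, -4*x*y - 2*x + 4*y - 3, 4*x*z + 5*y^2)
At (2, 1, 1): (-18, -11, 13).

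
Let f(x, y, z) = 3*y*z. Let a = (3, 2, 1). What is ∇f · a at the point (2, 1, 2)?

15

∂f/∂x = 0
∂f/∂y = 3*z
∂f/∂z = 3*y
∇f at (2, 1, 2) = (0, 6, 3)
∇f · a = (0)(3) + (6)(2) + (3)(1) = 15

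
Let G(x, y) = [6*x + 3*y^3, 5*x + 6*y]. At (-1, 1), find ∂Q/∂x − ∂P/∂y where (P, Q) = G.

-4

∂G₂/∂x = 5
∂G₁/∂y = 9*y^2
Scalar curl = -9*y^2 + 5
At (-1, 1): -4.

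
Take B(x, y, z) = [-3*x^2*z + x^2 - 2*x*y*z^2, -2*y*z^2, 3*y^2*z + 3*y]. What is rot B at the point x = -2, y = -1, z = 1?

(-7, -20, -4)

(∇×B)₁ = ∂B₃/∂y − ∂B₂/∂z = 10*y*z + 3
(∇×B)₂ = ∂B₁/∂z − ∂B₃/∂x = -3*x^2 - 4*x*y*z
(∇×B)₃ = ∂B₂/∂x − ∂B₁/∂y = 2*x*z^2
∇×B = (10*y*z + 3, -3*x^2 - 4*x*y*z, 2*x*z^2)
At (-2, -1, 1): (-7, -20, -4).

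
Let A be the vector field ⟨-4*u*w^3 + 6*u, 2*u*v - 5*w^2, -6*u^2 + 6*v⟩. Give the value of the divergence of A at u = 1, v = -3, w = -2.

40

∂A₁/∂u = -4*w^3 + 6
∂A₂/∂v = 2*u
∂A₃/∂w = 0
∇·A = 2*u - 4*w^3 + 6
At (1, -3, -2): 40.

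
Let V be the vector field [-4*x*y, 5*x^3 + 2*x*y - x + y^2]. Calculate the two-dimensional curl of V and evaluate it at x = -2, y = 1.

∂V₂/∂x = 15*x^2 + 2*y - 1
∂V₁/∂y = -4*x
Scalar curl = 15*x^2 + 4*x + 2*y - 1
At (-2, 1): 53.

53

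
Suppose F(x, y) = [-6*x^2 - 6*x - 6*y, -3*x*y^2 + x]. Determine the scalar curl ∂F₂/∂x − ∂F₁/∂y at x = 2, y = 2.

-5

∂F₂/∂x = -3*y^2 + 1
∂F₁/∂y = -6
Scalar curl = -3*y^2 + 7
At (2, 2): -5.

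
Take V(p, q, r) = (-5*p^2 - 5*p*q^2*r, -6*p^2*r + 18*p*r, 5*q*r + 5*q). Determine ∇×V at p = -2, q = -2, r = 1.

(70, 40, 82)

(∇×V)₁ = ∂V₃/∂q − ∂V₂/∂r = 6*p^2 - 18*p + 5*r + 5
(∇×V)₂ = ∂V₁/∂r − ∂V₃/∂p = -5*p*q^2
(∇×V)₃ = ∂V₂/∂p − ∂V₁/∂q = 10*p*q*r - 12*p*r + 18*r
∇×V = (6*p^2 - 18*p + 5*r + 5, -5*p*q^2, 10*p*q*r - 12*p*r + 18*r)
At (-2, -2, 1): (70, 40, 82).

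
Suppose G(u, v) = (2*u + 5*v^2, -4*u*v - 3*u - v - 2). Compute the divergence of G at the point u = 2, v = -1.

-7

∂G₁/∂u = 2
∂G₂/∂v = -4*u - 1
∇·G = -4*u + 1
At (2, -1): -7.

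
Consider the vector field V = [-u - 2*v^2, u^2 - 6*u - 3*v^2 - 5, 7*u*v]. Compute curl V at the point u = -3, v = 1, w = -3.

(∇×V)₁ = ∂V₃/∂v − ∂V₂/∂w = 7*u
(∇×V)₂ = ∂V₁/∂w − ∂V₃/∂u = -7*v
(∇×V)₃ = ∂V₂/∂u − ∂V₁/∂v = 2*u + 4*v - 6
∇×V = (7*u, -7*v, 2*u + 4*v - 6)
At (-3, 1, -3): (-21, -7, -8).

(-21, -7, -8)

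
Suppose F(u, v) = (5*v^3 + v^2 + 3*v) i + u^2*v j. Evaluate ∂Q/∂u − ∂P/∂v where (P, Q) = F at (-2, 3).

∂F₂/∂u = 2*u*v
∂F₁/∂v = 15*v^2 + 2*v + 3
Scalar curl = 2*u*v - 15*v^2 - 2*v - 3
At (-2, 3): -156.

-156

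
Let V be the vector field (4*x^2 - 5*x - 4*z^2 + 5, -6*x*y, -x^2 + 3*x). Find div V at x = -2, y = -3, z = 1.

∂V₁/∂x = 8*x - 5
∂V₂/∂y = -6*x
∂V₃/∂z = 0
∇·V = 2*x - 5
At (-2, -3, 1): -9.

-9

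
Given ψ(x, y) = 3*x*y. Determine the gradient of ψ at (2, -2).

(-6, 6)

∂ψ/∂x = 3*y
∂ψ/∂y = 3*x
∇ψ = (3*y, 3*x)
At (2, -2): (-6, 6).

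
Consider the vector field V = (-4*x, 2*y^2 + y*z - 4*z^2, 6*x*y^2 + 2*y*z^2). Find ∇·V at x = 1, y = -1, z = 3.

-17

∂V₁/∂x = -4
∂V₂/∂y = 4*y + z
∂V₃/∂z = 4*y*z
∇·V = 4*y*z + 4*y + z - 4
At (1, -1, 3): -17.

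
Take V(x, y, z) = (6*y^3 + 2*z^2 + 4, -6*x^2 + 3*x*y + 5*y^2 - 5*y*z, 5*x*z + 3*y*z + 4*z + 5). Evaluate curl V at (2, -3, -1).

(∇×V)₁ = ∂V₃/∂y − ∂V₂/∂z = 5*y + 3*z
(∇×V)₂ = ∂V₁/∂z − ∂V₃/∂x = -z
(∇×V)₃ = ∂V₂/∂x − ∂V₁/∂y = -12*x - 18*y^2 + 3*y
∇×V = (5*y + 3*z, -z, -12*x - 18*y^2 + 3*y)
At (2, -3, -1): (-18, 1, -195).

(-18, 1, -195)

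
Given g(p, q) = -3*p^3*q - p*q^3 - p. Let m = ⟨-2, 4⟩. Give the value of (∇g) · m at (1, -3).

∂g/∂p = -9*p^2*q - q^3 - 1
∂g/∂q = -3*p^3 - 3*p*q^2
∇g at (1, -3) = (53, -30)
∇g · m = (53)(-2) + (-30)(4) = -226

-226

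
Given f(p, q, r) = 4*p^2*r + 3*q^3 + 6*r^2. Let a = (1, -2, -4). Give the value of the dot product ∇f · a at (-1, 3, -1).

-122

∂f/∂p = 8*p*r
∂f/∂q = 9*q^2
∂f/∂r = 4*p^2 + 12*r
∇f at (-1, 3, -1) = (8, 81, -8)
∇f · a = (8)(1) + (81)(-2) + (-8)(-4) = -122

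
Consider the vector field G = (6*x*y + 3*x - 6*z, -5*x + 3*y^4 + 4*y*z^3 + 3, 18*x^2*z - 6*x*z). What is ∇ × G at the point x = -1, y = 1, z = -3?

(-108, -132, 1)

(∇×G)₁ = ∂G₃/∂y − ∂G₂/∂z = -12*y*z^2
(∇×G)₂ = ∂G₁/∂z − ∂G₃/∂x = -36*x*z + 6*z - 6
(∇×G)₃ = ∂G₂/∂x − ∂G₁/∂y = -6*x - 5
∇×G = (-12*y*z^2, -36*x*z + 6*z - 6, -6*x - 5)
At (-1, 1, -3): (-108, -132, 1).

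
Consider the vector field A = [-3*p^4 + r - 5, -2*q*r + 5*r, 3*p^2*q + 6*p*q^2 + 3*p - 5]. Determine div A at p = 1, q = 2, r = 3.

∂A₁/∂p = -12*p^3
∂A₂/∂q = -2*r
∂A₃/∂r = 0
∇·A = -12*p^3 - 2*r
At (1, 2, 3): -18.

-18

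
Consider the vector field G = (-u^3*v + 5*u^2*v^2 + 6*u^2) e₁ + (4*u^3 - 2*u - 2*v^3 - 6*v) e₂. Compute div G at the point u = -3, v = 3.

∂G₁/∂u = -3*u^2*v + 10*u*v^2 + 12*u
∂G₂/∂v = -6*v^2 - 6
∇·G = -3*u^2*v + 10*u*v^2 + 12*u - 6*v^2 - 6
At (-3, 3): -447.

-447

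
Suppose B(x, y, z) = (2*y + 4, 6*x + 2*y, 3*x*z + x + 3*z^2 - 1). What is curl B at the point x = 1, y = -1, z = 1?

(0, -4, 4)

(∇×B)₁ = ∂B₃/∂y − ∂B₂/∂z = 0
(∇×B)₂ = ∂B₁/∂z − ∂B₃/∂x = -3*z - 1
(∇×B)₃ = ∂B₂/∂x − ∂B₁/∂y = 4
∇×B = (0, -3*z - 1, 4)
At (1, -1, 1): (0, -4, 4).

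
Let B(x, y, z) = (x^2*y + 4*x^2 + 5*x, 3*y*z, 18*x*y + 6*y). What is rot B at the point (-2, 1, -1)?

(-33, -18, -4)

(∇×B)₁ = ∂B₃/∂y − ∂B₂/∂z = 18*x - 3*y + 6
(∇×B)₂ = ∂B₁/∂z − ∂B₃/∂x = -18*y
(∇×B)₃ = ∂B₂/∂x − ∂B₁/∂y = -x^2
∇×B = (18*x - 3*y + 6, -18*y, -x^2)
At (-2, 1, -1): (-33, -18, -4).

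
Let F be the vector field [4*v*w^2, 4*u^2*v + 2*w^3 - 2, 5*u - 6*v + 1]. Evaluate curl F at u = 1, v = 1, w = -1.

(∇×F)₁ = ∂F₃/∂v − ∂F₂/∂w = -6*w^2 - 6
(∇×F)₂ = ∂F₁/∂w − ∂F₃/∂u = 8*v*w - 5
(∇×F)₃ = ∂F₂/∂u − ∂F₁/∂v = 8*u*v - 4*w^2
∇×F = (-6*w^2 - 6, 8*v*w - 5, 8*u*v - 4*w^2)
At (1, 1, -1): (-12, -13, 4).

(-12, -13, 4)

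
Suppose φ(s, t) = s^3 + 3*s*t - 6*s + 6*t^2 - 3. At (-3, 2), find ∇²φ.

-6

∂²φ/∂s² = 6*s
∂²φ/∂t² = 12
∇²φ = 6*s + 12
At (-3, 2): -6.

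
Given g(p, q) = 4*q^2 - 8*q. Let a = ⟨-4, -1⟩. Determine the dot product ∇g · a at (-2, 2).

-8

∂g/∂p = 0
∂g/∂q = 8*q - 8
∇g at (-2, 2) = (0, 8)
∇g · a = (0)(-4) + (8)(-1) = -8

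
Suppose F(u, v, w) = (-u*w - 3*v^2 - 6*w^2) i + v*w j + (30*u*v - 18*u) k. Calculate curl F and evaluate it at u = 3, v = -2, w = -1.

(92, 87, -12)

(∇×F)₁ = ∂F₃/∂v − ∂F₂/∂w = 30*u - v
(∇×F)₂ = ∂F₁/∂w − ∂F₃/∂u = -u - 30*v - 12*w + 18
(∇×F)₃ = ∂F₂/∂u − ∂F₁/∂v = 6*v
∇×F = (30*u - v, -u - 30*v - 12*w + 18, 6*v)
At (3, -2, -1): (92, 87, -12).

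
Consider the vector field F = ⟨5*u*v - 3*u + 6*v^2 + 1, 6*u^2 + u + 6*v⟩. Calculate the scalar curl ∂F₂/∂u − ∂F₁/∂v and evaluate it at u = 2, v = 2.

-9

∂F₂/∂u = 12*u + 1
∂F₁/∂v = 5*u + 12*v
Scalar curl = 7*u - 12*v + 1
At (2, 2): -9.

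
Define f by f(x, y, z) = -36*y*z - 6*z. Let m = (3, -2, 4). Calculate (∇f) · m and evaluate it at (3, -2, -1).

∂f/∂x = 0
∂f/∂y = -36*z
∂f/∂z = -36*y - 6
∇f at (3, -2, -1) = (0, 36, 66)
∇f · m = (0)(3) + (36)(-2) + (66)(4) = 192

192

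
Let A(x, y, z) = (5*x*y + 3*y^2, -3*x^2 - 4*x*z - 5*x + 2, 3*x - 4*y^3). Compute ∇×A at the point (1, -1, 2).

(-8, -3, -18)

(∇×A)₁ = ∂A₃/∂y − ∂A₂/∂z = 4*x - 12*y^2
(∇×A)₂ = ∂A₁/∂z − ∂A₃/∂x = -3
(∇×A)₃ = ∂A₂/∂x − ∂A₁/∂y = -11*x - 6*y - 4*z - 5
∇×A = (4*x - 12*y^2, -3, -11*x - 6*y - 4*z - 5)
At (1, -1, 2): (-8, -3, -18).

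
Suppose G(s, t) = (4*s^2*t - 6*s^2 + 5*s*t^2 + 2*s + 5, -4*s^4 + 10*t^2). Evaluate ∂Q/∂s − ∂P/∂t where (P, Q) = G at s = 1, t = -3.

∂G₂/∂s = -16*s^3
∂G₁/∂t = 4*s^2 + 10*s*t
Scalar curl = -16*s^3 - 4*s^2 - 10*s*t
At (1, -3): 10.

10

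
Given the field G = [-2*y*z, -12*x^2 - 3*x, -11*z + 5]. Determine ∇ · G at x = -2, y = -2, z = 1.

∂G₁/∂x = 0
∂G₂/∂y = 0
∂G₃/∂z = -11
∇·G = -11
At (-2, -2, 1): -11.

-11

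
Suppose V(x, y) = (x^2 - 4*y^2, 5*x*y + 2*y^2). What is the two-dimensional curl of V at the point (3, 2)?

∂V₂/∂x = 5*y
∂V₁/∂y = -8*y
Scalar curl = 13*y
At (3, 2): 26.

26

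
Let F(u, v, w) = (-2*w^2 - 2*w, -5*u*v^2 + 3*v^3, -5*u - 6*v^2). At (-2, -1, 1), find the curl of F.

(∇×F)₁ = ∂F₃/∂v − ∂F₂/∂w = -12*v
(∇×F)₂ = ∂F₁/∂w − ∂F₃/∂u = -4*w + 3
(∇×F)₃ = ∂F₂/∂u − ∂F₁/∂v = -5*v^2
∇×F = (-12*v, -4*w + 3, -5*v^2)
At (-2, -1, 1): (12, -1, -5).

(12, -1, -5)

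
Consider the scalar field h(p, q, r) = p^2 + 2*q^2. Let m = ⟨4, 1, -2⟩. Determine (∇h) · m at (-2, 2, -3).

-8

∂h/∂p = 2*p
∂h/∂q = 4*q
∂h/∂r = 0
∇h at (-2, 2, -3) = (-4, 8, 0)
∇h · m = (-4)(4) + (8)(1) + (0)(-2) = -8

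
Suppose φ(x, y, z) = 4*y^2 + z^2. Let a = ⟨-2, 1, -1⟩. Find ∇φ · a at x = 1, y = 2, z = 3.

10

∂φ/∂x = 0
∂φ/∂y = 8*y
∂φ/∂z = 2*z
∇φ at (1, 2, 3) = (0, 16, 6)
∇φ · a = (0)(-2) + (16)(1) + (6)(-1) = 10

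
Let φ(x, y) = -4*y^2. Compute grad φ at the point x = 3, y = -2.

∂φ/∂x = 0
∂φ/∂y = -8*y
∇φ = (0, -8*y)
At (3, -2): (0, 16).

(0, 16)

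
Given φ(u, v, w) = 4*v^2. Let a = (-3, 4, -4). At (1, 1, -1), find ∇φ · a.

32

∂φ/∂u = 0
∂φ/∂v = 8*v
∂φ/∂w = 0
∇φ at (1, 1, -1) = (0, 8, 0)
∇φ · a = (0)(-3) + (8)(4) + (0)(-4) = 32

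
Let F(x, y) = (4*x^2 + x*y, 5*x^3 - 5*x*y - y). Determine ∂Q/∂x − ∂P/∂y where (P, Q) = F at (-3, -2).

∂F₂/∂x = 15*x^2 - 5*y
∂F₁/∂y = x
Scalar curl = 15*x^2 - x - 5*y
At (-3, -2): 148.

148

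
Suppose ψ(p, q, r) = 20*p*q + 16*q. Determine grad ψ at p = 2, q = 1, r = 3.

∂ψ/∂p = 20*q
∂ψ/∂q = 20*p + 16
∂ψ/∂r = 0
∇ψ = (20*q, 20*p + 16, 0)
At (2, 1, 3): (20, 56, 0).

(20, 56, 0)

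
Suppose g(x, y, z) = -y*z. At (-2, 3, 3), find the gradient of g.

(0, -3, -3)

∂g/∂x = 0
∂g/∂y = -z
∂g/∂z = -y
∇g = (0, -z, -y)
At (-2, 3, 3): (0, -3, -3).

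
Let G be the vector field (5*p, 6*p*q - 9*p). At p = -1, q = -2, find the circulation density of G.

-21

∂G₂/∂p = 6*q - 9
∂G₁/∂q = 0
Scalar curl = 6*q - 9
At (-1, -2): -21.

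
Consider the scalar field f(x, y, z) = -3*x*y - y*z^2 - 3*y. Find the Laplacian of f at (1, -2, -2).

4

∂²f/∂x² = 0
∂²f/∂y² = 0
∂²f/∂z² = -2*y
∇²f = -2*y
At (1, -2, -2): 4.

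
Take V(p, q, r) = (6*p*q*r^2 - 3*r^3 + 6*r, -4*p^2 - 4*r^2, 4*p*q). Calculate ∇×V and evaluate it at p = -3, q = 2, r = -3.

(∇×V)₁ = ∂V₃/∂q − ∂V₂/∂r = 4*p + 8*r
(∇×V)₂ = ∂V₁/∂r − ∂V₃/∂p = 12*p*q*r - 4*q - 9*r^2 + 6
(∇×V)₃ = ∂V₂/∂p − ∂V₁/∂q = -6*p*r^2 - 8*p
∇×V = (4*p + 8*r, 12*p*q*r - 4*q - 9*r^2 + 6, -6*p*r^2 - 8*p)
At (-3, 2, -3): (-36, 133, 186).

(-36, 133, 186)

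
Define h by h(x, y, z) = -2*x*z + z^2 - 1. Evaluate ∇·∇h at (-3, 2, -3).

∂²h/∂x² = 0
∂²h/∂y² = 0
∂²h/∂z² = 2
∇²h = 2
At (-3, 2, -3): 2.

2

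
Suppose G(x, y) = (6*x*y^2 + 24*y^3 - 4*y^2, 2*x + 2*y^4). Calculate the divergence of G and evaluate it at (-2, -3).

∂G₁/∂x = 6*y^2
∂G₂/∂y = 8*y^3
∇·G = 8*y^3 + 6*y^2
At (-2, -3): -162.

-162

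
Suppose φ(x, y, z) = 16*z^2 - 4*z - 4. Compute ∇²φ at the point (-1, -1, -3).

32

∂²φ/∂x² = 0
∂²φ/∂y² = 0
∂²φ/∂z² = 32
∇²φ = 32
At (-1, -1, -3): 32.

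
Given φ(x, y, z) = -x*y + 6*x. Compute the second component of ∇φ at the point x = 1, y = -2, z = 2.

-1

(∇φ)_2 = ∂φ/∂y = -x
At (1, -2, 2): -1.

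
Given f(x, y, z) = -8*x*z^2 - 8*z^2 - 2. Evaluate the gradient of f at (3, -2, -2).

(-32, 0, 128)

∂f/∂x = -8*z^2
∂f/∂y = 0
∂f/∂z = -16*x*z - 16*z
∇f = (-8*z^2, 0, -16*x*z - 16*z)
At (3, -2, -2): (-32, 0, 128).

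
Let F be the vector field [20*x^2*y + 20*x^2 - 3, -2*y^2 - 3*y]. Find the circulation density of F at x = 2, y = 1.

-80

∂F₂/∂x = 0
∂F₁/∂y = 20*x^2
Scalar curl = -20*x^2
At (2, 1): -80.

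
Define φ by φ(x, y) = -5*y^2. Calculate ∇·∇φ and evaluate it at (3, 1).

-10

∂²φ/∂x² = 0
∂²φ/∂y² = -10
∇²φ = -10
At (3, 1): -10.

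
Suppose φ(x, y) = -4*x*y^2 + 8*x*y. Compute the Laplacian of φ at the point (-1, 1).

8

∂²φ/∂x² = 0
∂²φ/∂y² = -8*x
∇²φ = -8*x
At (-1, 1): 8.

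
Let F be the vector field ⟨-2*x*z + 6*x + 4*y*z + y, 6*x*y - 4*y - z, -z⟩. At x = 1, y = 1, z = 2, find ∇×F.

(1, 2, -3)

(∇×F)₁ = ∂F₃/∂y − ∂F₂/∂z = 1
(∇×F)₂ = ∂F₁/∂z − ∂F₃/∂x = -2*x + 4*y
(∇×F)₃ = ∂F₂/∂x − ∂F₁/∂y = 6*y - 4*z - 1
∇×F = (1, -2*x + 4*y, 6*y - 4*z - 1)
At (1, 1, 2): (1, 2, -3).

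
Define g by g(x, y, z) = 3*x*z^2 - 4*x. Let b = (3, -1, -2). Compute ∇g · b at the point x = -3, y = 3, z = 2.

∂g/∂x = 3*z^2 - 4
∂g/∂y = 0
∂g/∂z = 6*x*z
∇g at (-3, 3, 2) = (8, 0, -36)
∇g · b = (8)(3) + (0)(-1) + (-36)(-2) = 96

96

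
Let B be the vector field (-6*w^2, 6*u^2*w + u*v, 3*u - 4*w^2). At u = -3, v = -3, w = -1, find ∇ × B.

(-54, 9, 33)

(∇×B)₁ = ∂B₃/∂v − ∂B₂/∂w = -6*u^2
(∇×B)₂ = ∂B₁/∂w − ∂B₃/∂u = -12*w - 3
(∇×B)₃ = ∂B₂/∂u − ∂B₁/∂v = 12*u*w + v
∇×B = (-6*u^2, -12*w - 3, 12*u*w + v)
At (-3, -3, -1): (-54, 9, 33).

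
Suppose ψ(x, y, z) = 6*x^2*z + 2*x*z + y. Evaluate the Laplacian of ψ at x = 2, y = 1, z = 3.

∂²ψ/∂x² = 12*z
∂²ψ/∂y² = 0
∂²ψ/∂z² = 0
∇²ψ = 12*z
At (2, 1, 3): 36.

36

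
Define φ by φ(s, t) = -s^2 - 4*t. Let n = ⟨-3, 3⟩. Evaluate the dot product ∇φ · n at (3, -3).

6

∂φ/∂s = -2*s
∂φ/∂t = -4
∇φ at (3, -3) = (-6, -4)
∇φ · n = (-6)(-3) + (-4)(3) = 6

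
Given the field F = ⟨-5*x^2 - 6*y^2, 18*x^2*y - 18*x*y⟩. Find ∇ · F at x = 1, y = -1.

-10

∂F₁/∂x = -10*x
∂F₂/∂y = 18*x^2 - 18*x
∇·F = 18*x^2 - 28*x
At (1, -1): -10.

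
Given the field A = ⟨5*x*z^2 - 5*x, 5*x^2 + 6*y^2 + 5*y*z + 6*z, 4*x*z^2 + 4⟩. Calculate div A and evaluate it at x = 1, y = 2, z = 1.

∂A₁/∂x = 5*z^2 - 5
∂A₂/∂y = 12*y + 5*z
∂A₃/∂z = 8*x*z
∇·A = 8*x*z + 12*y + 5*z^2 + 5*z - 5
At (1, 2, 1): 37.

37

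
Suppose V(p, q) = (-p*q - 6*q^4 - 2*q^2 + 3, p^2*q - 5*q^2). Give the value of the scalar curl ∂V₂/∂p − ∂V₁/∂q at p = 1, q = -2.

-203

∂V₂/∂p = 2*p*q
∂V₁/∂q = -p - 24*q^3 - 4*q
Scalar curl = 2*p*q + p + 24*q^3 + 4*q
At (1, -2): -203.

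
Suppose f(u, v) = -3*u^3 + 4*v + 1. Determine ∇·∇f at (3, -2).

-54

∂²f/∂u² = -18*u
∂²f/∂v² = 0
∇²f = -18*u
At (3, -2): -54.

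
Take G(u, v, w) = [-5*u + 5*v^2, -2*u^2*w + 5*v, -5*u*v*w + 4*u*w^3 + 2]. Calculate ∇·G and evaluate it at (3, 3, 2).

∂G₁/∂u = -5
∂G₂/∂v = 5
∂G₃/∂w = -5*u*v + 12*u*w^2
∇·G = -5*u*v + 12*u*w^2
At (3, 3, 2): 99.

99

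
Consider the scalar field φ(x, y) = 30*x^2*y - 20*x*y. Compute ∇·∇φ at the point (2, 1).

60

∂²φ/∂x² = 60*y
∂²φ/∂y² = 0
∇²φ = 60*y
At (2, 1): 60.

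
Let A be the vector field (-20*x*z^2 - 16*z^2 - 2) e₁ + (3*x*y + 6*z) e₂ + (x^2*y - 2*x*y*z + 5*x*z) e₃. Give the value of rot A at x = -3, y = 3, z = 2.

(∇×A)₁ = ∂A₃/∂y − ∂A₂/∂z = x^2 - 2*x*z - 6
(∇×A)₂ = ∂A₁/∂z − ∂A₃/∂x = -2*x*y - 40*x*z + 2*y*z - 37*z
(∇×A)₃ = ∂A₂/∂x − ∂A₁/∂y = 3*y
∇×A = (x^2 - 2*x*z - 6, -2*x*y - 40*x*z + 2*y*z - 37*z, 3*y)
At (-3, 3, 2): (15, 196, 9).

(15, 196, 9)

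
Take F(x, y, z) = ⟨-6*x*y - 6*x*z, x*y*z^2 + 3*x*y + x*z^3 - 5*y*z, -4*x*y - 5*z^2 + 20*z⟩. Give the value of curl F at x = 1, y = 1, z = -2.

(∇×F)₁ = ∂F₃/∂y − ∂F₂/∂z = -2*x*y*z - 3*x*z^2 - 4*x + 5*y
(∇×F)₂ = ∂F₁/∂z − ∂F₃/∂x = -6*x + 4*y
(∇×F)₃ = ∂F₂/∂x − ∂F₁/∂y = 6*x + y*z^2 + 3*y + z^3
∇×F = (-2*x*y*z - 3*x*z^2 - 4*x + 5*y, -6*x + 4*y, 6*x + y*z^2 + 3*y + z^3)
At (1, 1, -2): (-7, -2, 5).

(-7, -2, 5)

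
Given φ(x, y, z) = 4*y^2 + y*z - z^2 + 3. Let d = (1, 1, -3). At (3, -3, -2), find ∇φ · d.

-29

∂φ/∂x = 0
∂φ/∂y = 8*y + z
∂φ/∂z = y - 2*z
∇φ at (3, -3, -2) = (0, -26, 1)
∇φ · d = (0)(1) + (-26)(1) + (1)(-3) = -29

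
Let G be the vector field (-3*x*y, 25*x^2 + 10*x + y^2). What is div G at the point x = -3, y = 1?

-1

∂G₁/∂x = -3*y
∂G₂/∂y = 2*y
∇·G = -y
At (-3, 1): -1.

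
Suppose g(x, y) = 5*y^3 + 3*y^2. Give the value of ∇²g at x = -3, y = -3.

-84

∂²g/∂x² = 0
∂²g/∂y² = 6*(5*y + 1)
∇²g = 30*y + 6
At (-3, -3): -84.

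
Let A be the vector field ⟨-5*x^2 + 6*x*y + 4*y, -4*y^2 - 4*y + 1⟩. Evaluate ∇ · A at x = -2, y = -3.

∂A₁/∂x = -10*x + 6*y
∂A₂/∂y = -8*y - 4
∇·A = -10*x - 2*y - 4
At (-2, -3): 22.

22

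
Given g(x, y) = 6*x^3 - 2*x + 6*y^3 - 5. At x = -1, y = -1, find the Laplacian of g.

-72

∂²g/∂x² = 36*x
∂²g/∂y² = 36*y
∇²g = 36*x + 36*y
At (-1, -1): -72.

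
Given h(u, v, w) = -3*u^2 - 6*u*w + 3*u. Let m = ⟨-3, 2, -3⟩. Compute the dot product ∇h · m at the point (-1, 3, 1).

-27

∂h/∂u = -6*u - 6*w + 3
∂h/∂v = 0
∂h/∂w = -6*u
∇h at (-1, 3, 1) = (3, 0, 6)
∇h · m = (3)(-3) + (0)(2) + (6)(-3) = -27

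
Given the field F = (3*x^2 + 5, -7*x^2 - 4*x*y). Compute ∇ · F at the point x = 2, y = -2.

∂F₁/∂x = 6*x
∂F₂/∂y = -4*x
∇·F = 2*x
At (2, -2): 4.

4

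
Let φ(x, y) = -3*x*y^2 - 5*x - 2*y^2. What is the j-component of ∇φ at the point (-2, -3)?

-24

(∇φ)_2 = ∂φ/∂y = -6*x*y - 4*y
At (-2, -3): -24.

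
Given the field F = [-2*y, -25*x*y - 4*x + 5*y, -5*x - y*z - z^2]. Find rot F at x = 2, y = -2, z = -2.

(2, 5, 48)

(∇×F)₁ = ∂F₃/∂y − ∂F₂/∂z = -z
(∇×F)₂ = ∂F₁/∂z − ∂F₃/∂x = 5
(∇×F)₃ = ∂F₂/∂x − ∂F₁/∂y = -25*y - 2
∇×F = (-z, 5, -25*y - 2)
At (2, -2, -2): (2, 5, 48).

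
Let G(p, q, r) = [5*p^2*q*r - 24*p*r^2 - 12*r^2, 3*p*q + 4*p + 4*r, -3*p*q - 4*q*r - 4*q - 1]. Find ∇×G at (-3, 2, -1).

(∇×G)₁ = ∂G₃/∂q − ∂G₂/∂r = -3*p - 4*r - 8
(∇×G)₂ = ∂G₁/∂r − ∂G₃/∂p = 5*p^2*q - 48*p*r + 3*q - 24*r
(∇×G)₃ = ∂G₂/∂p − ∂G₁/∂q = -5*p^2*r + 3*q + 4
∇×G = (-3*p - 4*r - 8, 5*p^2*q - 48*p*r + 3*q - 24*r, -5*p^2*r + 3*q + 4)
At (-3, 2, -1): (5, -24, 55).

(5, -24, 55)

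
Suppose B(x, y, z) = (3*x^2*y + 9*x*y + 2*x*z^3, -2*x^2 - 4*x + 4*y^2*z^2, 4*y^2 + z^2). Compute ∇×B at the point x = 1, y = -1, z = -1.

(0, 6, -20)

(∇×B)₁ = ∂B₃/∂y − ∂B₂/∂z = -8*y^2*z + 8*y
(∇×B)₂ = ∂B₁/∂z − ∂B₃/∂x = 6*x*z^2
(∇×B)₃ = ∂B₂/∂x − ∂B₁/∂y = -3*x^2 - 13*x - 4
∇×B = (-8*y^2*z + 8*y, 6*x*z^2, -3*x^2 - 13*x - 4)
At (1, -1, -1): (0, 6, -20).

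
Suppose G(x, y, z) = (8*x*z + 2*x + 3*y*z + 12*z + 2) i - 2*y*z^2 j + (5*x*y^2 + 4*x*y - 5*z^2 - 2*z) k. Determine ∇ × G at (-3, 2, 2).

(∇×G)₁ = ∂G₃/∂y − ∂G₂/∂z = 10*x*y + 4*x + 4*y*z
(∇×G)₂ = ∂G₁/∂z − ∂G₃/∂x = 8*x - 5*y^2 - y + 12
(∇×G)₃ = ∂G₂/∂x − ∂G₁/∂y = -3*z
∇×G = (10*x*y + 4*x + 4*y*z, 8*x - 5*y^2 - y + 12, -3*z)
At (-3, 2, 2): (-56, -34, -6).

(-56, -34, -6)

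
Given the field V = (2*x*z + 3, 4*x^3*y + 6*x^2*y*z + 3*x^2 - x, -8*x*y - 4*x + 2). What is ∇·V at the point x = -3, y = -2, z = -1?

-164

∂V₁/∂x = 2*z
∂V₂/∂y = 4*x^3 + 6*x^2*z
∂V₃/∂z = 0
∇·V = 4*x^3 + 6*x^2*z + 2*z
At (-3, -2, -1): -164.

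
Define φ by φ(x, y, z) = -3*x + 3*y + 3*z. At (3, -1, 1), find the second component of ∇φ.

(∇φ)_2 = ∂φ/∂y = 3
At (3, -1, 1): 3.

3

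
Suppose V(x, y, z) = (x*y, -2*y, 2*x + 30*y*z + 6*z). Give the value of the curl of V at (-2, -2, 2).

(∇×V)₁ = ∂V₃/∂y − ∂V₂/∂z = 30*z
(∇×V)₂ = ∂V₁/∂z − ∂V₃/∂x = -2
(∇×V)₃ = ∂V₂/∂x − ∂V₁/∂y = -x
∇×V = (30*z, -2, -x)
At (-2, -2, 2): (60, -2, 2).

(60, -2, 2)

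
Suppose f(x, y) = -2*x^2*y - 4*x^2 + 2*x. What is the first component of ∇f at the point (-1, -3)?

(∇f)_1 = ∂f/∂x = -4*x*y - 8*x + 2
At (-1, -3): -2.

-2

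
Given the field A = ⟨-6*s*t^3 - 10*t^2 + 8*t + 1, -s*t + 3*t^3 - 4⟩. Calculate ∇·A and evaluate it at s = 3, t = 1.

0

∂A₁/∂s = -6*t^3
∂A₂/∂t = -s + 9*t^2
∇·A = -s - 6*t^3 + 9*t^2
At (3, 1): 0.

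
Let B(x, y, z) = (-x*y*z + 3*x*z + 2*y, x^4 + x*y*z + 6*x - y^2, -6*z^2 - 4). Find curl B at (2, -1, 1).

(2, 8, 37)

(∇×B)₁ = ∂B₃/∂y − ∂B₂/∂z = -x*y
(∇×B)₂ = ∂B₁/∂z − ∂B₃/∂x = -x*y + 3*x
(∇×B)₃ = ∂B₂/∂x − ∂B₁/∂y = 4*x^3 + x*z + y*z + 4
∇×B = (-x*y, -x*y + 3*x, 4*x^3 + x*z + y*z + 4)
At (2, -1, 1): (2, 8, 37).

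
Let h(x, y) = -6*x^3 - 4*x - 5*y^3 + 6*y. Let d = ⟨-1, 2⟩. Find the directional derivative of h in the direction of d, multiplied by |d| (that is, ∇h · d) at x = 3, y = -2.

58

∂h/∂x = -18*x^2 - 4
∂h/∂y = -15*y^2 + 6
∇h at (3, -2) = (-166, -54)
∇h · d = (-166)(-1) + (-54)(2) = 58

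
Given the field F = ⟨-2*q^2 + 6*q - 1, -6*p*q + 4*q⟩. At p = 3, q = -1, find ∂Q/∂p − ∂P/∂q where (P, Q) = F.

∂F₂/∂p = -6*q
∂F₁/∂q = -4*q + 6
Scalar curl = -2*q - 6
At (3, -1): -4.

-4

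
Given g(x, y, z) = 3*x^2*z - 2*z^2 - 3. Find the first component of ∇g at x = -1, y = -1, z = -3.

18

(∇g)_1 = ∂g/∂x = 6*x*z
At (-1, -1, -3): 18.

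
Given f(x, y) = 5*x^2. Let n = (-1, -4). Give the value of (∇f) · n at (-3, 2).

∂f/∂x = 10*x
∂f/∂y = 0
∇f at (-3, 2) = (-30, 0)
∇f · n = (-30)(-1) + (0)(-4) = 30

30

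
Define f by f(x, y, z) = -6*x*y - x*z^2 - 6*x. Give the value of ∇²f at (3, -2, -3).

∂²f/∂x² = 0
∂²f/∂y² = 0
∂²f/∂z² = -2*x
∇²f = -2*x
At (3, -2, -3): -6.

-6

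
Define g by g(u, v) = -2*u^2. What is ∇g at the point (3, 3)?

∂g/∂u = -4*u
∂g/∂v = 0
∇g = (-4*u, 0)
At (3, 3): (-12, 0).

(-12, 0)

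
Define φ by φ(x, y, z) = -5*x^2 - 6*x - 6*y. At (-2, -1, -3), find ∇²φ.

-10

∂²φ/∂x² = -10
∂²φ/∂y² = 0
∂²φ/∂z² = 0
∇²φ = -10
At (-2, -1, -3): -10.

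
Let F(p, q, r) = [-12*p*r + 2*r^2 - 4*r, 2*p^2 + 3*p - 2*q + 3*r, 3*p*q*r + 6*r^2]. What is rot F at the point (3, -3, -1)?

(-12, -53, 15)

(∇×F)₁ = ∂F₃/∂q − ∂F₂/∂r = 3*p*r - 3
(∇×F)₂ = ∂F₁/∂r − ∂F₃/∂p = -12*p - 3*q*r + 4*r - 4
(∇×F)₃ = ∂F₂/∂p − ∂F₁/∂q = 4*p + 3
∇×F = (3*p*r - 3, -12*p - 3*q*r + 4*r - 4, 4*p + 3)
At (3, -3, -1): (-12, -53, 15).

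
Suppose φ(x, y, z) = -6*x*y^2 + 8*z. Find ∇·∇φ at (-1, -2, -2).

12

∂²φ/∂x² = 0
∂²φ/∂y² = -12*x
∂²φ/∂z² = 0
∇²φ = -12*x
At (-1, -2, -2): 12.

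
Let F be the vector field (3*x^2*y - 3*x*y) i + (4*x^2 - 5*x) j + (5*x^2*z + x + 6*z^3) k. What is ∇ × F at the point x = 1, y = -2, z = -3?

(0, 29, 3)

(∇×F)₁ = ∂F₃/∂y − ∂F₂/∂z = 0
(∇×F)₂ = ∂F₁/∂z − ∂F₃/∂x = -10*x*z - 1
(∇×F)₃ = ∂F₂/∂x − ∂F₁/∂y = -3*x^2 + 11*x - 5
∇×F = (0, -10*x*z - 1, -3*x^2 + 11*x - 5)
At (1, -2, -3): (0, 29, 3).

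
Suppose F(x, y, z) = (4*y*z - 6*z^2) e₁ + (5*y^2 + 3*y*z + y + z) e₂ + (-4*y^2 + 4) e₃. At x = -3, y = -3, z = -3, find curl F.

(32, 24, 12)

(∇×F)₁ = ∂F₃/∂y − ∂F₂/∂z = -11*y - 1
(∇×F)₂ = ∂F₁/∂z − ∂F₃/∂x = 4*y - 12*z
(∇×F)₃ = ∂F₂/∂x − ∂F₁/∂y = -4*z
∇×F = (-11*y - 1, 4*y - 12*z, -4*z)
At (-3, -3, -3): (32, 24, 12).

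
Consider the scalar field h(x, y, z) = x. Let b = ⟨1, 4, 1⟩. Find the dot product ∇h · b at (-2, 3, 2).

∂h/∂x = 1
∂h/∂y = 0
∂h/∂z = 0
∇h at (-2, 3, 2) = (1, 0, 0)
∇h · b = (1)(1) + (0)(4) + (0)(1) = 1

1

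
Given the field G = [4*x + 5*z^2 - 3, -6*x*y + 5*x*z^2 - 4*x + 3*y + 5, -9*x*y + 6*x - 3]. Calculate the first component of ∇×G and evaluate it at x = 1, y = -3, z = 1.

(∇×G)_1 = ∂G₃/∂y − ∂G₂/∂z
= -9*x − (10*x*z)
= -10*x*z - 9*x
At (1, -3, 1): -19.

-19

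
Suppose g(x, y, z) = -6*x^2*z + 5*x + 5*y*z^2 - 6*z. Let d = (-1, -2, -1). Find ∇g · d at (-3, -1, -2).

∂g/∂x = -12*x*z + 5
∂g/∂y = 5*z^2
∂g/∂z = -6*x^2 + 10*y*z - 6
∇g at (-3, -1, -2) = (-67, 20, -40)
∇g · d = (-67)(-1) + (20)(-2) + (-40)(-1) = 67

67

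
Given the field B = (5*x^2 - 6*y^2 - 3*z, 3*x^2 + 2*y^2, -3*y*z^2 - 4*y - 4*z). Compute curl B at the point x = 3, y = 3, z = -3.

(-31, -3, 54)

(∇×B)₁ = ∂B₃/∂y − ∂B₂/∂z = -3*z^2 - 4
(∇×B)₂ = ∂B₁/∂z − ∂B₃/∂x = -3
(∇×B)₃ = ∂B₂/∂x − ∂B₁/∂y = 6*x + 12*y
∇×B = (-3*z^2 - 4, -3, 6*x + 12*y)
At (3, 3, -3): (-31, -3, 54).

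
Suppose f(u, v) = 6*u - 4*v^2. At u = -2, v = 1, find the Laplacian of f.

∂²f/∂u² = 0
∂²f/∂v² = -8
∇²f = -8
At (-2, 1): -8.

-8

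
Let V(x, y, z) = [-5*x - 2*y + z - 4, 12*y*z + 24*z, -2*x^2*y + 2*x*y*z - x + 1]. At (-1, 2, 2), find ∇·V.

∂V₁/∂x = -5
∂V₂/∂y = 12*z
∂V₃/∂z = 2*x*y
∇·V = 2*x*y + 12*z - 5
At (-1, 2, 2): 15.

15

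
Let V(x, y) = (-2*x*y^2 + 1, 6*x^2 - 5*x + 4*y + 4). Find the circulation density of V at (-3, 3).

-77

∂V₂/∂x = 12*x - 5
∂V₁/∂y = -4*x*y
Scalar curl = 4*x*y + 12*x - 5
At (-3, 3): -77.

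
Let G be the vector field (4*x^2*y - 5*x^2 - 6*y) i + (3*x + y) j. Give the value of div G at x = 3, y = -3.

-101

∂G₁/∂x = 8*x*y - 10*x
∂G₂/∂y = 1
∇·G = 8*x*y - 10*x + 1
At (3, -3): -101.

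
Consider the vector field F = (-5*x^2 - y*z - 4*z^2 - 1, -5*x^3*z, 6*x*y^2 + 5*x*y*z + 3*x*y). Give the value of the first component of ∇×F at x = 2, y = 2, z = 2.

114

(∇×F)_1 = ∂F₃/∂y − ∂F₂/∂z
= 12*x*y + 5*x*z + 3*x − (-5*x^3)
= 5*x^3 + 12*x*y + 5*x*z + 3*x
At (2, 2, 2): 114.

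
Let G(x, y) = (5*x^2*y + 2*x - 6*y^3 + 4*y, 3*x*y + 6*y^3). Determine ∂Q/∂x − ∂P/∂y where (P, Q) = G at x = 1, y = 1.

∂G₂/∂x = 3*y
∂G₁/∂y = 5*x^2 - 18*y^2 + 4
Scalar curl = -5*x^2 + 18*y^2 + 3*y - 4
At (1, 1): 12.

12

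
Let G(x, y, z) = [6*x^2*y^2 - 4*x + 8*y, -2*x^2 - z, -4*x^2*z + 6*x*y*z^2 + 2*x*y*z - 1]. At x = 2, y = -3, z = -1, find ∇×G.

(9, -4, 128)

(∇×G)₁ = ∂G₃/∂y − ∂G₂/∂z = 6*x*z^2 + 2*x*z + 1
(∇×G)₂ = ∂G₁/∂z − ∂G₃/∂x = 8*x*z - 6*y*z^2 - 2*y*z
(∇×G)₃ = ∂G₂/∂x − ∂G₁/∂y = -12*x^2*y - 4*x - 8
∇×G = (6*x*z^2 + 2*x*z + 1, 8*x*z - 6*y*z^2 - 2*y*z, -12*x^2*y - 4*x - 8)
At (2, -3, -1): (9, -4, 128).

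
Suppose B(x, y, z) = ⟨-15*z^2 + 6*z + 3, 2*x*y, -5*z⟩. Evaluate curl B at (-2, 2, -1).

(0, 36, 4)

(∇×B)₁ = ∂B₃/∂y − ∂B₂/∂z = 0
(∇×B)₂ = ∂B₁/∂z − ∂B₃/∂x = -30*z + 6
(∇×B)₃ = ∂B₂/∂x − ∂B₁/∂y = 2*y
∇×B = (0, -30*z + 6, 2*y)
At (-2, 2, -1): (0, 36, 4).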